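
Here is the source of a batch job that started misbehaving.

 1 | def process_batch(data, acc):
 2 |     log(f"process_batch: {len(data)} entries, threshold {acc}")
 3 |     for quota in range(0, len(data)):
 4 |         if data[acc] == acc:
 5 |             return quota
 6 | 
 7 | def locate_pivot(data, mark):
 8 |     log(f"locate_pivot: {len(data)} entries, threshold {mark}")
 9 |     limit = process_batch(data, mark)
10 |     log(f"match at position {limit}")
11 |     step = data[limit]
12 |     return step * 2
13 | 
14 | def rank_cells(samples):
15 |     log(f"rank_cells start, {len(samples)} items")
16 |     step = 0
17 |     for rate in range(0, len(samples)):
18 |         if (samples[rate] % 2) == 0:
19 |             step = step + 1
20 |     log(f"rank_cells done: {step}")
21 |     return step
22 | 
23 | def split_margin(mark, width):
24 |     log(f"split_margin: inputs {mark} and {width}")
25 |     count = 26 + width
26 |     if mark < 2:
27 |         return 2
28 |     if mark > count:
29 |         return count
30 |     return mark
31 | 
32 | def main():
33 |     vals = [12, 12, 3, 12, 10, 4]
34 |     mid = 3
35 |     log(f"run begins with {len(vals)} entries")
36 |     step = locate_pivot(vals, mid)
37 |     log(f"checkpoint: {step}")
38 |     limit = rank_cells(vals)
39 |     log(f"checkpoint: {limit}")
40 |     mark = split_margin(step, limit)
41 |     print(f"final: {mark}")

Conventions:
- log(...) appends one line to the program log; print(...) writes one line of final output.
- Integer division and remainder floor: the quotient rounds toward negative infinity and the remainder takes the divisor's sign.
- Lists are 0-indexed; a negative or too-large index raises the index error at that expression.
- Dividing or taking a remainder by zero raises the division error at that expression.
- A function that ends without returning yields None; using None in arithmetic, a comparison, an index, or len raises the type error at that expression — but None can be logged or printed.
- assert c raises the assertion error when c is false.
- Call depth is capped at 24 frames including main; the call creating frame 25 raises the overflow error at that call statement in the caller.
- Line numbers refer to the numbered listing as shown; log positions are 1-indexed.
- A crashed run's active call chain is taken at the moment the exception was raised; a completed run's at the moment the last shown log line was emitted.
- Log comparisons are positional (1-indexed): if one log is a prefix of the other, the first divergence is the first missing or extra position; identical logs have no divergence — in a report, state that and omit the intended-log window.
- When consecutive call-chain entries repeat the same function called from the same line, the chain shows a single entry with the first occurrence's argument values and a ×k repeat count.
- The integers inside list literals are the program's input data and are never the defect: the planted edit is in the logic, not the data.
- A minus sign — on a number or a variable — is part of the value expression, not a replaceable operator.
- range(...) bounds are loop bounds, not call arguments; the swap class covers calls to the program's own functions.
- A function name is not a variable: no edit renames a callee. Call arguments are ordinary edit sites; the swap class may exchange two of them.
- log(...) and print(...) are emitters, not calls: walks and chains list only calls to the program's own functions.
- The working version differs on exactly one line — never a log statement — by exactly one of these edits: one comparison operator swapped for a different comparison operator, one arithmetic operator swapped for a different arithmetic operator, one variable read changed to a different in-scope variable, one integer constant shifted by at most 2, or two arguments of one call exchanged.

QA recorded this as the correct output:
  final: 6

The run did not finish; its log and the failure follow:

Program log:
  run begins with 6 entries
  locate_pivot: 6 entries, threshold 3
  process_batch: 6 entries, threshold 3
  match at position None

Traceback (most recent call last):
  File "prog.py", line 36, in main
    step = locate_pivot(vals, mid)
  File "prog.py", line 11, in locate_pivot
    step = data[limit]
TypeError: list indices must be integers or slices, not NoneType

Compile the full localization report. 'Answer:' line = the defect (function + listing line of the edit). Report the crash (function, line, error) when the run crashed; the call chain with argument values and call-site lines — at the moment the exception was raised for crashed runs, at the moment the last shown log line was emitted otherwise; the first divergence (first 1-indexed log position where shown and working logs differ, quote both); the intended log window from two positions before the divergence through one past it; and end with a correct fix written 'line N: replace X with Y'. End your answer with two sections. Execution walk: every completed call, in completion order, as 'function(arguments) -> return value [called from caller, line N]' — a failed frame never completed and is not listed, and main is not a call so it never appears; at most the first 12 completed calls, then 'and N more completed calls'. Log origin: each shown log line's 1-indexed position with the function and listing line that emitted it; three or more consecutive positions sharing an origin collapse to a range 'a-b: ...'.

Answer: the defect is in process_batch at line 4.
Key observation: Everything matches until log position 4, which reads 'match at position None' in place of 'match at position 2'.
Crash: locate_pivot, line 11, TypeError.
Call chain: main -> locate_pivot([12, 12, 3, 12, 10, 4], 3) (called at line 36).
First divergence: position 4; shown 'match at position None' vs intended 'match at position 2'.
Intended log window:
  2: locate_pivot: 6 entries, threshold 3
  3: process_batch: 6 entries, threshold 3
  4: match at position 2
  5: checkpoint: 6
Execution walk:
  process_batch([12, 12, 3, 12, 10, 4], 3) -> None  [called from locate_pivot, line 9]
Log origin:
  1: emitted by main (line 35)
  2: emitted by locate_pivot (line 8)
  3: emitted by process_batch (line 2)
  4: emitted by locate_pivot (line 10)
A correct fix: line 4: replace `data[acc]` with `data[quota]`.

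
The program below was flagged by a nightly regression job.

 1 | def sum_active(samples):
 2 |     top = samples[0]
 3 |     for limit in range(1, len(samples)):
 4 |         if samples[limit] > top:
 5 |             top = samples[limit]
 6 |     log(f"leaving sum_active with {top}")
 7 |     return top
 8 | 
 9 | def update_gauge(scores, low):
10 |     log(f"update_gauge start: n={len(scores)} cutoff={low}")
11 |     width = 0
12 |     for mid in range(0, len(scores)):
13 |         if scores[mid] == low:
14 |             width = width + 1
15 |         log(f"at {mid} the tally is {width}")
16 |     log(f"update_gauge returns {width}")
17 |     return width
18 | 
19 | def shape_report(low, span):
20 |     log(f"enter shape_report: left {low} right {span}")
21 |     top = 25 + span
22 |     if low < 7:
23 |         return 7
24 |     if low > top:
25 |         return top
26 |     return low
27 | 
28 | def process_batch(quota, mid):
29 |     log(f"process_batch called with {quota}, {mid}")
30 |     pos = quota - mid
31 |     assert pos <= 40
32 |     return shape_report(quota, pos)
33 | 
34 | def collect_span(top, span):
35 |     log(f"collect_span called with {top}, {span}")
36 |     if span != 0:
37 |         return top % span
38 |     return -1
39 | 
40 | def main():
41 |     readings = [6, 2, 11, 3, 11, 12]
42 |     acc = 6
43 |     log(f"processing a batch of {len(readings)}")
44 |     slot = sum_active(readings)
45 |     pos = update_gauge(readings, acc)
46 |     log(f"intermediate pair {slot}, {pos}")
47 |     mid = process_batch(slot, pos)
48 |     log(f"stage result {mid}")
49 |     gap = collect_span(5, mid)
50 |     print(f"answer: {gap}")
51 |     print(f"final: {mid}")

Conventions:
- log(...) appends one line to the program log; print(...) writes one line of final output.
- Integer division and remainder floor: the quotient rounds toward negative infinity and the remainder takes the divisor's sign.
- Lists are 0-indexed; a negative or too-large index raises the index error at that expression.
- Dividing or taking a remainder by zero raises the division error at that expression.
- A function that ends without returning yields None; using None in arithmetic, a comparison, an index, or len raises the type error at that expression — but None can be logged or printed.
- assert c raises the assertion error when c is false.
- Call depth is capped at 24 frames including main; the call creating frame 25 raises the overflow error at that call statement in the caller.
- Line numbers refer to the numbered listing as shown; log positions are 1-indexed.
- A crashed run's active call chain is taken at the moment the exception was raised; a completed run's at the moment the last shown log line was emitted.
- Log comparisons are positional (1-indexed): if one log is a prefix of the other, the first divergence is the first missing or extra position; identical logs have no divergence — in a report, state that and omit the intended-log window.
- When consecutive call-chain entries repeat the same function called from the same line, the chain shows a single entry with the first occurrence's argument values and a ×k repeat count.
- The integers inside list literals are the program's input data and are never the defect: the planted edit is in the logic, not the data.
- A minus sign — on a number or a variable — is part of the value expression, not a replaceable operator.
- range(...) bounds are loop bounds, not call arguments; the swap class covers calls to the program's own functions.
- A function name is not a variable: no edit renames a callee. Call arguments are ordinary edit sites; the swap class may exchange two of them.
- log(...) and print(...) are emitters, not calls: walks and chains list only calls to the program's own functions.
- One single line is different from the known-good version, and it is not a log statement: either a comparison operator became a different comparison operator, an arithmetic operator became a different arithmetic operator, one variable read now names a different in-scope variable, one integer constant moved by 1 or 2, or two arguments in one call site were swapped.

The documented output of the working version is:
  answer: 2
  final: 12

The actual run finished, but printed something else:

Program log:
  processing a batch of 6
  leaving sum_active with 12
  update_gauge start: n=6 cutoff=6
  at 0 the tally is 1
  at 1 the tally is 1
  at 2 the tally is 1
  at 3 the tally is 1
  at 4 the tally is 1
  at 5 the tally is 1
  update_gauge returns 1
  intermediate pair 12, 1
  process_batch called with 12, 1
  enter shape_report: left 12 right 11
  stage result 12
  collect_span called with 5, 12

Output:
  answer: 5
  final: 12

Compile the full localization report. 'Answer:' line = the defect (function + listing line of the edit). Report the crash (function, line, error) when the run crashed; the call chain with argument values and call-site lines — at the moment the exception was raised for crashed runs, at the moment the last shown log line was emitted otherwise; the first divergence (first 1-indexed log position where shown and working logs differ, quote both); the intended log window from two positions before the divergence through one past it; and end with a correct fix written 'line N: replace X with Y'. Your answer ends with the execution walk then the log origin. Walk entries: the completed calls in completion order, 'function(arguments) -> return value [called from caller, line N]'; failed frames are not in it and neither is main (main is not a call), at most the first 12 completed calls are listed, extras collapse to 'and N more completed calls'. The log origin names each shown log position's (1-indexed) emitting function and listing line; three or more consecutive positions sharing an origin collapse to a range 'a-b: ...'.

Answer: the defect is in main at line 49.
Key fact: At log position 15 the runs split — shown 'collect_span called with 5, 12', but the working version logs 'collect_span called with 12, 5'.
Call chain: main -> collect_span(5, 12) (called at line 49).
First divergence: position 15 — the shown line 'collect_span called with 5, 12' should read 'collect_span called with 12, 5'.
Intended log window:
  13: enter shape_report: left 12 right 11
  14: stage result 12
  15: collect_span called with 12, 5
Execution walk:
  sum_active([6, 2, 11, 3, 11, 12]) -> 12  [called from main, line 44]
  update_gauge([6, 2, 11, 3, 11, 12], 6) -> 1  [called from main, line 45]
  shape_report(12, 11) -> 12  [called from process_batch, line 32]
  process_batch(12, 1) -> 12  [called from main, line 47]
  collect_span(5, 12) -> 5  [called from main, line 49]
Log origin:
  1 — main, line 43
  2 — sum_active, line 6
  3 — update_gauge, line 10
  4-9 — update_gauge, line 15
  10 — update_gauge, line 16
  11 — main, line 46
  12 — process_batch, line 29
  13 — shape_report, line 20
  14 — main, line 48
  15 — collect_span, line 35
A correct fix: line 49: replace `collect_span(5, mid)` with `collect_span(mid, 5)`.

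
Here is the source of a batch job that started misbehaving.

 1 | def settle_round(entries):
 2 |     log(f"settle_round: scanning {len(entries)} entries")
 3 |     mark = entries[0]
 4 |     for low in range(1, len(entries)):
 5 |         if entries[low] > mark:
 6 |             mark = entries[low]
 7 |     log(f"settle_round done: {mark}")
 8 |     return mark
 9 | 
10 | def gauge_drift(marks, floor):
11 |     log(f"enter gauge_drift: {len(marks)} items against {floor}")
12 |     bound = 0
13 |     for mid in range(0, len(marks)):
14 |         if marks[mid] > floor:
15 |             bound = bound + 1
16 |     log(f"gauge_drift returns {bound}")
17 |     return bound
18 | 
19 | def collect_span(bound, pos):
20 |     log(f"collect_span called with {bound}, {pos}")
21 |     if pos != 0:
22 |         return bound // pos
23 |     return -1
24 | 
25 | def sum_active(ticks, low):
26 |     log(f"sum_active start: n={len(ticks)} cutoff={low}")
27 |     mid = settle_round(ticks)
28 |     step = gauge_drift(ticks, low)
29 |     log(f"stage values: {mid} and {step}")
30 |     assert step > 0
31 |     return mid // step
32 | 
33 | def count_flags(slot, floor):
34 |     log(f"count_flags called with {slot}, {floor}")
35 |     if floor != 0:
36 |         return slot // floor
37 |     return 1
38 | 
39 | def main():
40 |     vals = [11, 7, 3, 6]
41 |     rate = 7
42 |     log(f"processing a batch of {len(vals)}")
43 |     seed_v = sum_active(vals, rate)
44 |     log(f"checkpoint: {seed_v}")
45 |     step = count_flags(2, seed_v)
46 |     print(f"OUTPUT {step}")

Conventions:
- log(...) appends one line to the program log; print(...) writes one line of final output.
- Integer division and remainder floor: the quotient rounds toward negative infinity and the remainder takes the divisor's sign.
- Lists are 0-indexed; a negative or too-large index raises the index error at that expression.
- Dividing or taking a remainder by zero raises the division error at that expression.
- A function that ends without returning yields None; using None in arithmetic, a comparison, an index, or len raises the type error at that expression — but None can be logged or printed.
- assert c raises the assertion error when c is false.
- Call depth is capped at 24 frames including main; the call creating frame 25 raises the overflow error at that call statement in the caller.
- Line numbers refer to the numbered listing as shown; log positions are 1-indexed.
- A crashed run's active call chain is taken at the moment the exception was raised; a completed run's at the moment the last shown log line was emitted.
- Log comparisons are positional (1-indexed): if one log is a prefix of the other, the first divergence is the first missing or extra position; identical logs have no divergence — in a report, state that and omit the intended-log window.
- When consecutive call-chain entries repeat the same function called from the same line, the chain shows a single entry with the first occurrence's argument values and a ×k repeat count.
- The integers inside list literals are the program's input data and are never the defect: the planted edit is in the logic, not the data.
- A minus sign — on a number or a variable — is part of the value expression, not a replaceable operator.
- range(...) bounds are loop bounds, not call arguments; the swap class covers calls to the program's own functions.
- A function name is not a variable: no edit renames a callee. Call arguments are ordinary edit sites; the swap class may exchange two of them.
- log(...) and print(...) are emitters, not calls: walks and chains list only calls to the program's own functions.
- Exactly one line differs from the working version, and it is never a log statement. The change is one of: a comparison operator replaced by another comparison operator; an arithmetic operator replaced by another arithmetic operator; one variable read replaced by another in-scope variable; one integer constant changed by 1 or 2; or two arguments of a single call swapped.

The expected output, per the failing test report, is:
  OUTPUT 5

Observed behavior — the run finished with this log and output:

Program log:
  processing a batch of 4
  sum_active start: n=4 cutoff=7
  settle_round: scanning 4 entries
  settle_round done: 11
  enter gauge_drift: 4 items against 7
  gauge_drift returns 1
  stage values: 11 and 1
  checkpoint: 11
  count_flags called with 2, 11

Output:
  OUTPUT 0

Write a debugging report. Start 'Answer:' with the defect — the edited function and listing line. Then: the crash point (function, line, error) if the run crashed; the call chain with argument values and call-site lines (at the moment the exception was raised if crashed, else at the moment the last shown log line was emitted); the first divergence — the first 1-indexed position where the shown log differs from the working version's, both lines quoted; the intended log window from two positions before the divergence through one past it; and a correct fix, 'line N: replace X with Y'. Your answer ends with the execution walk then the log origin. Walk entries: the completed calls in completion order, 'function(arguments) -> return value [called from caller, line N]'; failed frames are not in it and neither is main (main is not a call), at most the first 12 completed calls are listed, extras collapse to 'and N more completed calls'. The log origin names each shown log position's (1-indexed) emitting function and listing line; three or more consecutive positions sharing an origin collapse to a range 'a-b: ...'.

Answer: the defect is in main at line 45.
Key observation: Log line 9 is where behavior first shows: 'count_flags called with 2, 11' appears instead of 'count_flags called with 11, 2'.
Call chain: main -> count_flags(2, 11) (called at line 45).
First divergence: position 9 — shown 'count_flags called with 2, 11', intended 'count_flags called with 11, 2'.
Intended log window:
  7: stage values: 11 and 1
  8: checkpoint: 11
  9: count_flags called with 11, 2
Execution walk:
  settle_round([11, 7, 3, 6]) -> 11  [called from sum_active, line 27]
  gauge_drift([11, 7, 3, 6], 7) -> 1  [called from sum_active, line 28]
  sum_active([11, 7, 3, 6], 7) -> 11  [called from main, line 43]
  count_flags(2, 11) -> 0  [called from main, line 45]
Origin of each log line:
  1: emitted by main (line 42)
  2: emitted by sum_active (line 26)
  3: emitted by settle_round (line 2)
  4: emitted by settle_round (line 7)
  5: emitted by gauge_drift (line 11)
  6: emitted by gauge_drift (line 16)
  7: emitted by sum_active (line 29)
  8: emitted by main (line 44)
  9: emitted by count_flags (line 34)
A correct fix: line 45: replace `count_flags(2, seed_v)` with `count_flags(seed_v, 2)`.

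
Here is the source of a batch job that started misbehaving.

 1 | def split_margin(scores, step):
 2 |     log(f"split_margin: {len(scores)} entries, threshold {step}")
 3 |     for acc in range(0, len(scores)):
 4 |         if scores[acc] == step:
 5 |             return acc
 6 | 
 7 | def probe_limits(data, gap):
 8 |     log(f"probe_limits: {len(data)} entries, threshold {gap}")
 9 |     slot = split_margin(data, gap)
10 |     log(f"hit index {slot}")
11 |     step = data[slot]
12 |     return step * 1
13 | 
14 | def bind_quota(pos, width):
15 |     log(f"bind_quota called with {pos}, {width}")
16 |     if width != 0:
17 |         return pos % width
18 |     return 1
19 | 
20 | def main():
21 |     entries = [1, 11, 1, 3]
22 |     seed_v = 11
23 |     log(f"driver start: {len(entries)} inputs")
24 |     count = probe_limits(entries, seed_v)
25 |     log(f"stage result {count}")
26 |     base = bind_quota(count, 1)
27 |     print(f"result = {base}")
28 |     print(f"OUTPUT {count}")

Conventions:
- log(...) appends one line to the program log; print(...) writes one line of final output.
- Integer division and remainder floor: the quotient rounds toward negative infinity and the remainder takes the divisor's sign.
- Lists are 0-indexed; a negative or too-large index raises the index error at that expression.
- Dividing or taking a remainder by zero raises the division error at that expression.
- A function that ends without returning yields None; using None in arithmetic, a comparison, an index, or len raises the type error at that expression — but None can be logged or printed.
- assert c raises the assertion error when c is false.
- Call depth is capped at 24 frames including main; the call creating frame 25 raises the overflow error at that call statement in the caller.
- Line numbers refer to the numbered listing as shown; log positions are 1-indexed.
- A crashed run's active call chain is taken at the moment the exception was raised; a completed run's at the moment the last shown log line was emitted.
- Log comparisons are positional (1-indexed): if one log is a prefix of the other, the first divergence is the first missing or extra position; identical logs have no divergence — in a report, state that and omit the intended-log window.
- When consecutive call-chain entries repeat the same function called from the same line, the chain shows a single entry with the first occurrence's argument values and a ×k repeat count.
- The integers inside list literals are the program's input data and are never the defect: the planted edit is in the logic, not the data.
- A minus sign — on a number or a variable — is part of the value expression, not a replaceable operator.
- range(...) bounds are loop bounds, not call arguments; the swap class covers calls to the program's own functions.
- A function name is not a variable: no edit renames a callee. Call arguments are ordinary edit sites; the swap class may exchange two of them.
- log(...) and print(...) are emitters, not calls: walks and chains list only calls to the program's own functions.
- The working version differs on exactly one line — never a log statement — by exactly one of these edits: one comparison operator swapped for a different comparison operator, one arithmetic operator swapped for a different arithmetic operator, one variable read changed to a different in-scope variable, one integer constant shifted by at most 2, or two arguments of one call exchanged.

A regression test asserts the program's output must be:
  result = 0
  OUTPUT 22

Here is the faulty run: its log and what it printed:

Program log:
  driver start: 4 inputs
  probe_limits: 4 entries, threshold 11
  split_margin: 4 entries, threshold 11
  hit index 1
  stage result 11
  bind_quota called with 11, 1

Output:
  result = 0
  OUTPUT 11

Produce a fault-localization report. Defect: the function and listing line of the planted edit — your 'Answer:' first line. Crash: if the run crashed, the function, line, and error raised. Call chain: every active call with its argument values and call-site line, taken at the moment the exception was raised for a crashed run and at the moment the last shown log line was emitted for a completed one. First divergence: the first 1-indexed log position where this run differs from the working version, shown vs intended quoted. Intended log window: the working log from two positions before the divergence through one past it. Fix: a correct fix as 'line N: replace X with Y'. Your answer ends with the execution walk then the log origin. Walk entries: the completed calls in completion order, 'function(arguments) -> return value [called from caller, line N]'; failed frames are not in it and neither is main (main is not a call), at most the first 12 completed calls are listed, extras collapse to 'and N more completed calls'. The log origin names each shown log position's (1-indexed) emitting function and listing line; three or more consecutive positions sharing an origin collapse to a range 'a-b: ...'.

Answer: the defect is in probe_limits at line 12.
Core observation: The earliest visible damage is log position 5 — 'stage result 11' rather than the intended 'stage result 22'.
Call chain: main -> bind_quota(11, 1) (called at line 26).
First divergence: position 5 — the shown line 'stage result 11' should read 'stage result 22'.
Intended log window:
  3: split_margin: 4 entries, threshold 11
  4: hit index 1
  5: stage result 22
  6: bind_quota called with 22, 1
Execution walk:
  split_margin([1, 11, 1, 3], 11) -> 1  [called from probe_limits, line 9]
  probe_limits([1, 11, 1, 3], 11) -> 11  [called from main, line 24]
  bind_quota(11, 1) -> 0  [called from main, line 26]
Origin of each log line:
  1 — main, line 23
  2 — probe_limits, line 8
  3 — split_margin, line 2
  4 — probe_limits, line 10
  5 — main, line 25
  6 — bind_quota, line 15
A correct fix: line 12: replace `1` with `2`.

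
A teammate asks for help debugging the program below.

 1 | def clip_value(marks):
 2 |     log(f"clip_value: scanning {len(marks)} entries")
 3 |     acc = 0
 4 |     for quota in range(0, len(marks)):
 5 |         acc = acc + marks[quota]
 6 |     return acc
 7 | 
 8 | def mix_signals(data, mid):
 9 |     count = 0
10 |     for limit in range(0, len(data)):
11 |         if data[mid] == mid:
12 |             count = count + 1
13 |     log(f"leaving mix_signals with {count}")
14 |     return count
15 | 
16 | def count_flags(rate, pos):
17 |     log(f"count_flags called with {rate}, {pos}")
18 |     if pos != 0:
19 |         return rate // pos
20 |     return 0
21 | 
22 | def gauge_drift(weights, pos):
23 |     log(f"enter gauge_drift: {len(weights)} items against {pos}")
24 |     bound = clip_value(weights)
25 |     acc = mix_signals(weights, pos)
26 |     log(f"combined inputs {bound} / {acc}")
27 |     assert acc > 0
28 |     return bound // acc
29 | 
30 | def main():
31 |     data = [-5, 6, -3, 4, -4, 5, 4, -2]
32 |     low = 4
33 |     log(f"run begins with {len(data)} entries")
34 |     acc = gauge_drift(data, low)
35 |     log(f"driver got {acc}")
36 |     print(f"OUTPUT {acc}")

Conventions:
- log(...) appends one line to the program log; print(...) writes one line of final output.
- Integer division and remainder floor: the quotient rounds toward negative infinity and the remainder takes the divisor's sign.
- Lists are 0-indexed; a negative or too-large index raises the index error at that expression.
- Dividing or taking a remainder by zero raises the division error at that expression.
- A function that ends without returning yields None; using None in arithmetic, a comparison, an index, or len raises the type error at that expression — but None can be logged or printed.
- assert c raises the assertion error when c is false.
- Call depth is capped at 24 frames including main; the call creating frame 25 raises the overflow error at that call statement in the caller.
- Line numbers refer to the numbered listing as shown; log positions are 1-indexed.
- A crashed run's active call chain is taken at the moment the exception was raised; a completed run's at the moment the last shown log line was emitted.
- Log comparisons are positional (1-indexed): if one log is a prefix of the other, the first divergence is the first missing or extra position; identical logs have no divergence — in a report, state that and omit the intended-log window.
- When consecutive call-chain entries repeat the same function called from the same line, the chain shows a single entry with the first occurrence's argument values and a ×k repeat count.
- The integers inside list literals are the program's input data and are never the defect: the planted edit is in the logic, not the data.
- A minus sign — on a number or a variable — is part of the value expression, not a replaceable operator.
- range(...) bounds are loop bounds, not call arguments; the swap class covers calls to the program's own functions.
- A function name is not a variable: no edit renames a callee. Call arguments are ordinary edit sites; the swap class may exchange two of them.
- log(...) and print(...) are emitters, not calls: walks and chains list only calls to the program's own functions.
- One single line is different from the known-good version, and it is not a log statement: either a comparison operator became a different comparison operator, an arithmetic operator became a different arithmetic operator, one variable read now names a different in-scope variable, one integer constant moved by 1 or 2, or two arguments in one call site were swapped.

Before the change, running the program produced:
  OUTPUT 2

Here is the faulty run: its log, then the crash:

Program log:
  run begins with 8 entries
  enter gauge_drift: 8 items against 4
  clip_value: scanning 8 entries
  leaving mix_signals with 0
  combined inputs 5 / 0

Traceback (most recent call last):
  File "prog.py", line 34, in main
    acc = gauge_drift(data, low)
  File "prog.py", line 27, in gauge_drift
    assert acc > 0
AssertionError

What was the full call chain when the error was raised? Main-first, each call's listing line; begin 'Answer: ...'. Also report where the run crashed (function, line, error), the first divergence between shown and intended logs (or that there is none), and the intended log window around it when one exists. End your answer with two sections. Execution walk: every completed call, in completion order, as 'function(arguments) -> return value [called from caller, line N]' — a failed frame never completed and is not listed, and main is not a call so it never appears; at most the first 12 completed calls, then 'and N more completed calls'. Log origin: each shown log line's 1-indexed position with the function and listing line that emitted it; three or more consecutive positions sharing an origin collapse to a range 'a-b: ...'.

Answer: main -> gauge_drift (called at line 34).
The tell: Log line 4 is where behavior first shows: 'leaving mix_signals with 0' appears instead of 'leaving mix_signals with 2'.
Crash: gauge_drift, line 27, AssertionError.
First divergence: position 4 — shown 'leaving mix_signals with 0', intended 'leaving mix_signals with 2'.
Intended log window:
  2: enter gauge_drift: 8 items against 4
  3: clip_value: scanning 8 entries
  4: leaving mix_signals with 2
  5: combined inputs 5 / 2
Execution walk:
  clip_value([-5, 6, -3, 4, -4, 5, 4, -2]) -> 5  [called from gauge_drift, line 24]
  mix_signals([-5, 6, -3, 4, -4, 5, 4, -2], 4) -> 0  [called from gauge_drift, line 25]
Origin of each log line:
  1: logged in main at line 33
  2: logged in gauge_drift at line 23
  3: logged in clip_value at line 2
  4: logged in mix_signals at line 13
  5: logged in gauge_drift at line 26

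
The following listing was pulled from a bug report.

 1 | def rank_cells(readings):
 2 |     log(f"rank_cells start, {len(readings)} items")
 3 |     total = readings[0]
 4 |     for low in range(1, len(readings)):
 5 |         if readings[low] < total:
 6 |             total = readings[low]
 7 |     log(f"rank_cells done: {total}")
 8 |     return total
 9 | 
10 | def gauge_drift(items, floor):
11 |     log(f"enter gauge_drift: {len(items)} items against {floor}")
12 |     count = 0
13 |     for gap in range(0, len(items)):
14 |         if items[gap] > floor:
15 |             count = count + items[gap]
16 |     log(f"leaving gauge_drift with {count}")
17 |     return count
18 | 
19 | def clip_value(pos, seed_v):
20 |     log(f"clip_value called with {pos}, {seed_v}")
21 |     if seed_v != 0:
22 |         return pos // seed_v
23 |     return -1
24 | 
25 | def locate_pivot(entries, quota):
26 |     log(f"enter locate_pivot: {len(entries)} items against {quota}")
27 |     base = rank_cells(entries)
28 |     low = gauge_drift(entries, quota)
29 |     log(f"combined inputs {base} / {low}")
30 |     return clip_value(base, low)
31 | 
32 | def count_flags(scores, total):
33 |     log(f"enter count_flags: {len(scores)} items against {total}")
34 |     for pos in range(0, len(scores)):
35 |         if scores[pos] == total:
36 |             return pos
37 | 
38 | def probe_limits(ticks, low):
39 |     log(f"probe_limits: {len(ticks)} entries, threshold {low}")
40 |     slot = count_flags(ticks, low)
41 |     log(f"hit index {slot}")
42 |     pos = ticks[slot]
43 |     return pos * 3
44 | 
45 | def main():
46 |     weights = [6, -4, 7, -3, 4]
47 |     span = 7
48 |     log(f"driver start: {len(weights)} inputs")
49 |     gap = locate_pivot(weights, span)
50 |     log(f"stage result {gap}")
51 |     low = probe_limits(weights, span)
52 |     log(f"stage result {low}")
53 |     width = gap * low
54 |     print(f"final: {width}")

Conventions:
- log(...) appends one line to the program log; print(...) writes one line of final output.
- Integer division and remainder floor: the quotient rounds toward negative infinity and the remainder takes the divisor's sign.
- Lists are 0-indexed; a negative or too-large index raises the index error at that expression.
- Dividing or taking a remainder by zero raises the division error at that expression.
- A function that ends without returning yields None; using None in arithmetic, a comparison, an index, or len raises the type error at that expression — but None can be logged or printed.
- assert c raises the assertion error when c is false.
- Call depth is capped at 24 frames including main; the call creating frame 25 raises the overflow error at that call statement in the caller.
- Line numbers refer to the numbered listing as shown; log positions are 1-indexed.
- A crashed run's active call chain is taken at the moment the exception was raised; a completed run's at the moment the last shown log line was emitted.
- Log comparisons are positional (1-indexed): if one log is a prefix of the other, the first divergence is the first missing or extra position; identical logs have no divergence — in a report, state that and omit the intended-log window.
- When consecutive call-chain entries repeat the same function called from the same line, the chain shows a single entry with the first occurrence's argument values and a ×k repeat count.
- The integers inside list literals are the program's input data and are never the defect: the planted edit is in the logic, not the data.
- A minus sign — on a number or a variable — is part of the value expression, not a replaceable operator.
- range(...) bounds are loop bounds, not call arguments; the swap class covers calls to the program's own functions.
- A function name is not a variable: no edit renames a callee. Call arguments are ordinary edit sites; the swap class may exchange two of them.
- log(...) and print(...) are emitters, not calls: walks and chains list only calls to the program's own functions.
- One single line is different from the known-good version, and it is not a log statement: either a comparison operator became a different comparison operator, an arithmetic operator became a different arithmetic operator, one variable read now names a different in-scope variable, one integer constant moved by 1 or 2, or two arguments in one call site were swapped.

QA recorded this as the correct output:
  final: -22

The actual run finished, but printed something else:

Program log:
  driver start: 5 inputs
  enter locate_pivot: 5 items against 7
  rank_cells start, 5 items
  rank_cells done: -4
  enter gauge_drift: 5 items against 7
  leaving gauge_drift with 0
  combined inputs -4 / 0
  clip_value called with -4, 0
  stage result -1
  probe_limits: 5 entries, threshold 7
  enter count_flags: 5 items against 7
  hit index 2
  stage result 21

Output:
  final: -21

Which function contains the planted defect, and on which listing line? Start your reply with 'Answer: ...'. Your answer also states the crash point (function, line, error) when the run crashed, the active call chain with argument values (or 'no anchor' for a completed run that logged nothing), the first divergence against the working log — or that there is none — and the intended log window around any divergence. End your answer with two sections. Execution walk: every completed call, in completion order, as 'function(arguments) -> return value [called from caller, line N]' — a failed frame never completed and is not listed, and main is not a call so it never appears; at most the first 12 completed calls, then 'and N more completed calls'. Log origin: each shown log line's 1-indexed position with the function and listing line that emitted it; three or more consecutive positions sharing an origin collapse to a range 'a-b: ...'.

Answer: the defect is in main at line 53.
Key fact: The logs agree in full; only the final output differs.
Call chain: main.
First divergence: there is none — every log position agrees.
Execution walk:
  rank_cells([6, -4, 7, -3, 4]) -> -4  [called from locate_pivot, line 27]
  gauge_drift([6, -4, 7, -3, 4], 7) -> 0  [called from locate_pivot, line 28]
  clip_value(-4, 0) -> -1  [called from locate_pivot, line 30]
  locate_pivot([6, -4, 7, -3, 4], 7) -> -1  [called from main, line 49]
  count_flags([6, -4, 7, -3, 4], 7) -> 2  [called from probe_limits, line 40]
  probe_limits([6, -4, 7, -3, 4], 7) -> 21  [called from main, line 51]
Origin of each log line:
  1: logged in main at line 48
  2: logged in locate_pivot at line 26
  3: logged in rank_cells at line 2
  4: logged in rank_cells at line 7
  5: logged in gauge_drift at line 11
  6: logged in gauge_drift at line 16
  7: logged in locate_pivot at line 29
  8: logged in clip_value at line 20
  9: logged in main at line 50
  10: logged in probe_limits at line 39
  11: logged in count_flags at line 33
  12: logged in probe_limits at line 41
  13: logged in main at line 52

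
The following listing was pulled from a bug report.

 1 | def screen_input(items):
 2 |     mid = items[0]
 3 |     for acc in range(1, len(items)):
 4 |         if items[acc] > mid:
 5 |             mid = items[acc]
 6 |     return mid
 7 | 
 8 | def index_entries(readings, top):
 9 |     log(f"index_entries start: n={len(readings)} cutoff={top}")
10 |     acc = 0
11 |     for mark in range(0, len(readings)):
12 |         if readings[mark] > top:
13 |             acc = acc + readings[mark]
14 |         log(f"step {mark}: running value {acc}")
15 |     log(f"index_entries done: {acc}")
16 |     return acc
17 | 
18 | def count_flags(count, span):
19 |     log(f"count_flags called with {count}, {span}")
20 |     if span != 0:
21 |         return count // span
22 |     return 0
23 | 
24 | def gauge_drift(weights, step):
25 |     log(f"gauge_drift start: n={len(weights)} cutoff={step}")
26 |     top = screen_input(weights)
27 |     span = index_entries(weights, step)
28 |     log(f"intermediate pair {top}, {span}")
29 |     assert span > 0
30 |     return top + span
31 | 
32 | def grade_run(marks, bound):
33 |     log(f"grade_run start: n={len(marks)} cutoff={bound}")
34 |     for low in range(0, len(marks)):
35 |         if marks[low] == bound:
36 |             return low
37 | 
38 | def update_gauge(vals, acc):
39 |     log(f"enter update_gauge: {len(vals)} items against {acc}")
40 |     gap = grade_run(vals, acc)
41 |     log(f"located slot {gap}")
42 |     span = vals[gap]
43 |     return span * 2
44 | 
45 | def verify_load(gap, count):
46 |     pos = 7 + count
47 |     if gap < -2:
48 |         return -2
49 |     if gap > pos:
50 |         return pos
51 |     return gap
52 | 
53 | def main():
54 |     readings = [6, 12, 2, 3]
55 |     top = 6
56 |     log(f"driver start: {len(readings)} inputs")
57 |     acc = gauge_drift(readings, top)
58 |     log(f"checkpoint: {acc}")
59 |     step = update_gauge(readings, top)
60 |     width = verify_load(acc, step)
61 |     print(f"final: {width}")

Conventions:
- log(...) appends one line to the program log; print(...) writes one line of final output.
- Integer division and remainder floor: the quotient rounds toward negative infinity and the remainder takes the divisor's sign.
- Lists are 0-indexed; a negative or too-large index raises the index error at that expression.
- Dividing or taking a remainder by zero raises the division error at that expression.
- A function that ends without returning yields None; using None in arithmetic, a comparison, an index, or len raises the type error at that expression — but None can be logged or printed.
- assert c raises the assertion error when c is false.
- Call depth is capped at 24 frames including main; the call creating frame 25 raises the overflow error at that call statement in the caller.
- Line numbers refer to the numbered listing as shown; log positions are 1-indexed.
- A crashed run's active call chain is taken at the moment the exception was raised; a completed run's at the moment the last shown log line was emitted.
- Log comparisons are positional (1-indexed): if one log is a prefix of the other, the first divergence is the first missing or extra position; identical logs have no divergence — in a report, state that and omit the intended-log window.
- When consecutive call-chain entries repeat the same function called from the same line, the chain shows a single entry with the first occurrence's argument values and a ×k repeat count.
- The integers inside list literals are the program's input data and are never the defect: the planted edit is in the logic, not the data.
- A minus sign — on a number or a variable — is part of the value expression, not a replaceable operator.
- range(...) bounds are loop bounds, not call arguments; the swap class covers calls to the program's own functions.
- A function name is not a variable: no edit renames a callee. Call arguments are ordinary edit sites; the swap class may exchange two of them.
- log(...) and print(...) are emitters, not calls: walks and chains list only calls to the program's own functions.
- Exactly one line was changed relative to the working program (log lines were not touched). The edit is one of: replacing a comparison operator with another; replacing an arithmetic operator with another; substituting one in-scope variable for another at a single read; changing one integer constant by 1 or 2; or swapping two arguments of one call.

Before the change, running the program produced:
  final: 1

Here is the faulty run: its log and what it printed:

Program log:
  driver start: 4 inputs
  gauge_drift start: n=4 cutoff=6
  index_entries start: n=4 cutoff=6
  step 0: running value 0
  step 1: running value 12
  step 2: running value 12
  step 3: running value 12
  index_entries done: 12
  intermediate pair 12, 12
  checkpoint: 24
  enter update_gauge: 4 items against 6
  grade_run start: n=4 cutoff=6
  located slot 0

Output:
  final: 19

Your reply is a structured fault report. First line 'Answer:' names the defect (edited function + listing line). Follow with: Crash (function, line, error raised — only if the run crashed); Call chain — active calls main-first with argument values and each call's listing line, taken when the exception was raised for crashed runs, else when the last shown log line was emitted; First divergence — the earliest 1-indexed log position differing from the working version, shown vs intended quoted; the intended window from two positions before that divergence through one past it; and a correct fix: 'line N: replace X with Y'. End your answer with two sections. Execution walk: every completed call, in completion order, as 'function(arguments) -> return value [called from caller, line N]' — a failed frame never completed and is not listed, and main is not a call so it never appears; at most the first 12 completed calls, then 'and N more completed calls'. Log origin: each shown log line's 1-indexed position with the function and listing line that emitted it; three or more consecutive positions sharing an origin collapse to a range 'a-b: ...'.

Answer: the defect is in gauge_drift at line 30.
Key fact: The earliest visible damage is log position 10 — 'checkpoint: 24' rather than the intended 'checkpoint: 1'.
Call chain: main -> update_gauge([6, 12, 2, 3], 6) (called at line 59).
First divergence: position 10 — shown 'checkpoint: 24', intended 'checkpoint: 1'.
Intended log window:
  8: index_entries done: 12
  9: intermediate pair 12, 12
  10: checkpoint: 1
  11: enter update_gauge: 4 items against 6
Execution walk:
  screen_input([6, 12, 2, 3]) -> 12  [called from gauge_drift, line 26]
  index_entries([6, 12, 2, 3], 6) -> 12  [called from gauge_drift, line 27]
  gauge_drift([6, 12, 2, 3], 6) -> 24  [called from main, line 57]
  grade_run([6, 12, 2, 3], 6) -> 0  [called from update_gauge, line 40]
  update_gauge([6, 12, 2, 3], 6) -> 12  [called from main, line 59]
  verify_load(24, 12) -> 19  [called from main, line 60]
Log origin:
  1 — main, line 56
  2 — gauge_drift, line 25
  3 — index_entries, line 9
  4-7 — index_entries, line 14
  8 — index_entries, line 15
  9 — gauge_drift, line 28
  10 — main, line 58
  11 — update_gauge, line 39
  12 — grade_run, line 33
  13 — update_gauge, line 41
A correct fix: line 30: replace `+` with `//`.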